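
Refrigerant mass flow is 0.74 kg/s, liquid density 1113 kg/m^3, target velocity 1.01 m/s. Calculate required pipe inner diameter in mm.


A = m_dot / (rho * v) = 0.74 / (1113 * 1.01) = 0.0006582868529 m^2
d = sqrt(4*A/pi) * 1000
d = 29.0 mm

29.0


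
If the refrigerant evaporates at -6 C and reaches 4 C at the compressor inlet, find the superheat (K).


Superheat = T_suction - T_evap
Superheat = 4 - (-6)
Superheat = 10 K

10


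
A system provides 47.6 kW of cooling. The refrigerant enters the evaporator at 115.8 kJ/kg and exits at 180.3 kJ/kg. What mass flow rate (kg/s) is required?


dh = 180.3 - 115.8 = 64.5 kJ/kg
m_dot = Q / dh = 47.6 / 64.5 = 0.738 kg/s

0.738


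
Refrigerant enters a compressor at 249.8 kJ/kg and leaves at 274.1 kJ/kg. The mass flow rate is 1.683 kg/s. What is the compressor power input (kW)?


dh = 274.1 - 249.8 = 24.3 kJ/kg
W = m_dot * dh = 1.683 * 24.3 = 40.9 kW

40.9


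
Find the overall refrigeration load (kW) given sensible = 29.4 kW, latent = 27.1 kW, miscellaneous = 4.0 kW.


Q_total = Q_s + Q_l + Q_misc
Q_total = 29.4 + 27.1 + 4.0
Q_total = 60.5 kW

60.5


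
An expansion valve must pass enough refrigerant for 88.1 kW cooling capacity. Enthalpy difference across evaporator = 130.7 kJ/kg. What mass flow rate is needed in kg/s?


m_dot = Q / dh
m_dot = 88.1 / 130.7
m_dot = 0.6741 kg/s

0.6741


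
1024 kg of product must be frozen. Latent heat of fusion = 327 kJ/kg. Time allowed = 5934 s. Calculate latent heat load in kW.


Q_lat = m * h_fg / t
Q_lat = 1024 * 327 / 5934
Q_lat = 56.43 kW

56.43


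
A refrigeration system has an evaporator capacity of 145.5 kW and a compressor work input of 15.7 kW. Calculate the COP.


COP = Q_evap / W
COP = 145.5 / 15.7
COP = 9.268

9.268


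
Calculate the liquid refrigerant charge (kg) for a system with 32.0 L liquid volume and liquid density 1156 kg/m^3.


Charge = V * rho / 1000
Charge = 32.0 * 1156 / 1000
Charge = 36.99 kg

36.99


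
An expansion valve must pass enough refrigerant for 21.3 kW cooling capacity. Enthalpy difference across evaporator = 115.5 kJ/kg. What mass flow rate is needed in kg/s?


m_dot = Q / dh
m_dot = 21.3 / 115.5
m_dot = 0.1844 kg/s

0.1844


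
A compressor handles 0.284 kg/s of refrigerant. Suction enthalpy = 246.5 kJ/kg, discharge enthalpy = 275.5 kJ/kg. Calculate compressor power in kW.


dh = 275.5 - 246.5 = 29.0 kJ/kg
W = m_dot * dh = 0.284 * 29.0 = 8.24 kW

8.24


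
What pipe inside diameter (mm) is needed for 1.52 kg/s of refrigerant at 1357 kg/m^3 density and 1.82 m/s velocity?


A = m_dot / (rho * v) = 1.52 / (1357 * 1.82) = 0.0006154493995 m^2
d = sqrt(4*A/pi) * 1000
d = 28.0 mm

28.0


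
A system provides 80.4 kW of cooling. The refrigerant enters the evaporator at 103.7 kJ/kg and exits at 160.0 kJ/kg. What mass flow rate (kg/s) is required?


dh = 160.0 - 103.7 = 56.3 kJ/kg
m_dot = Q / dh = 80.4 / 56.3 = 1.4281 kg/s

1.4281


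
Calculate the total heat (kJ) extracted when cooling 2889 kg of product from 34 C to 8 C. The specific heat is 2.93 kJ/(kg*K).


dT = 34 - (8) = 26 K
Q = m * cp * dT = 2889 * 2.93 * 26
Q = 220084 kJ

220084


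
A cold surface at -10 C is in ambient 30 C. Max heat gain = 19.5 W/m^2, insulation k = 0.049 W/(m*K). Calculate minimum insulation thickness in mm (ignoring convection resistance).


dT = 30 - (-10) = 40 K
thickness = k * dT / q_max * 1000
thickness = 0.049 * 40 / 19.5 * 1000
thickness = 100.5 mm

100.5


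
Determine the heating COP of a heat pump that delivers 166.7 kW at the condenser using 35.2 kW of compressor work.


COP_hp = Q_cond / W
COP_hp = 166.7 / 35.2
COP_hp = 4.736

4.736


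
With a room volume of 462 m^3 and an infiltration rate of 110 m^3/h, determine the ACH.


ACH = flow / volume
ACH = 110 / 462
ACH = 0.238

0.238


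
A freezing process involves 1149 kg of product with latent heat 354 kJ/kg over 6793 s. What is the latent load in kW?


Q_lat = m * h_fg / t
Q_lat = 1149 * 354 / 6793
Q_lat = 59.88 kW

59.88


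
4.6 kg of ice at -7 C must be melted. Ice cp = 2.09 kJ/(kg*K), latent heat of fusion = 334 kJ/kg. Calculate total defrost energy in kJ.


Sensible heat = cp * dT = 2.09 * 7 = 14.63 kJ/kg
Total per kg = 14.63 + 334 = 348.63 kJ/kg
Q = m * total = 4.6 * 348.63
Q = 1603.7 kJ

1603.7


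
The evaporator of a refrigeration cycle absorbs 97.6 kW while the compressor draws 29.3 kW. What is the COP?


COP = Q_evap / W
COP = 97.6 / 29.3
COP = 3.331

3.331


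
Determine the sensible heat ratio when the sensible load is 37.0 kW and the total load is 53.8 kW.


SHR = Q_sensible / Q_total
SHR = 37.0 / 53.8
SHR = 0.688

0.688


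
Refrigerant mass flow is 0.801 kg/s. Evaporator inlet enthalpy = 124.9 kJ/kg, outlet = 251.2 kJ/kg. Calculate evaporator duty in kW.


dh = 251.2 - 124.9 = 126.3 kJ/kg
Q_evap = m_dot * dh = 0.801 * 126.3
Q_evap = 101.17 kW

101.17


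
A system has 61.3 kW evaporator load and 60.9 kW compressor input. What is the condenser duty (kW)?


Q_cond = Q_evap + W
Q_cond = 61.3 + 60.9
Q_cond = 122.2 kW

122.2


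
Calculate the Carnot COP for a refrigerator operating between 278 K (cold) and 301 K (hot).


dT = 301 - 278 = 23 K
COP_carnot = T_cold / dT = 278 / 23
COP_carnot = 12.087

12.087


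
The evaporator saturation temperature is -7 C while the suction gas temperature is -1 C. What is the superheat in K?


Superheat = T_suction - T_evap
Superheat = -1 - (-7)
Superheat = 6 K

6


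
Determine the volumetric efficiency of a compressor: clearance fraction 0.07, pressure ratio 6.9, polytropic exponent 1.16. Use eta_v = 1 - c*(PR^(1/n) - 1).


PR^(1/n) = 6.9^(1/1.16) = 5.2862265
eta_v = 1 - 0.07 * (5.2862265 - 1)
eta_v = 0.7

0.7


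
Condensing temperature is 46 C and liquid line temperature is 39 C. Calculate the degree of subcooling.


Subcooling = T_cond - T_liquid
Subcooling = 46 - 39
Subcooling = 7 K

7


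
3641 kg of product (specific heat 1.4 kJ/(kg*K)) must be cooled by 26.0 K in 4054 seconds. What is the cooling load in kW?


Q = m * cp * dT / t
Q = 3641 * 1.4 * 26.0 / 4054
Q = 32.692 kW

32.692


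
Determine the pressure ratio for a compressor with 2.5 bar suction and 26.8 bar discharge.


PR = P_high / P_low
PR = 26.8 / 2.5
PR = 10.72

10.72


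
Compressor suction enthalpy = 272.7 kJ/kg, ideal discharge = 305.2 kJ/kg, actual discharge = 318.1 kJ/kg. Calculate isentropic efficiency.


dh_ideal = 305.2 - 272.7 = 32.5 kJ/kg
dh_actual = 318.1 - 272.7 = 45.4 kJ/kg
eta_s = dh_ideal / dh_actual = 32.5 / 45.4
eta_s = 0.7159

0.7159


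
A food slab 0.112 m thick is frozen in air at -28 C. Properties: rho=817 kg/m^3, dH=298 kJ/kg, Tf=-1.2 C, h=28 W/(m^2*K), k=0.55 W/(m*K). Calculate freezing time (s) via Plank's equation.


dT = -1.2 - (-28) = 26.8 K
term1 = a/(2h) = 0.112/(2*28) = 0.002
term2 = a^2/(8k) = 0.112^2/(8*0.55) = 0.002850909091
t = rho*dH*1000/dT * (term1 + term2)
t = 817*298*1000/26.8 * (0.002 + 0.002850909091)
t = 44068 s

44068


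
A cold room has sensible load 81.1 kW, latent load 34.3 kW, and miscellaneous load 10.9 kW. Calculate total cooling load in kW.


Q_total = Q_s + Q_l + Q_misc
Q_total = 81.1 + 34.3 + 10.9
Q_total = 126.3 kW

126.3


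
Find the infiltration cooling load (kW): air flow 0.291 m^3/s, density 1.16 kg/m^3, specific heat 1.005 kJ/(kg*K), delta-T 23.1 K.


Q = V_dot * rho * cp * dT
Q = 0.291 * 1.16 * 1.005 * 23.1
Q = 7.837 kW

7.837


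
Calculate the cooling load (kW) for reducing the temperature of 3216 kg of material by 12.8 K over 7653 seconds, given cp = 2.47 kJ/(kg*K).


Q = m * cp * dT / t
Q = 3216 * 2.47 * 12.8 / 7653
Q = 13.286 kW

13.286


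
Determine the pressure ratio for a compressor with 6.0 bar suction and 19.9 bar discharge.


PR = P_high / P_low
PR = 19.9 / 6.0
PR = 3.317

3.317


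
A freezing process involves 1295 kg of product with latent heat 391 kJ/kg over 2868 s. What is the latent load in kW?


Q_lat = m * h_fg / t
Q_lat = 1295 * 391 / 2868
Q_lat = 176.55 kW

176.55


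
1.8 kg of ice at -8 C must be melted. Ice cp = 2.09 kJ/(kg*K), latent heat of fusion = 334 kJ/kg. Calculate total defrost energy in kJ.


Sensible heat = cp * dT = 2.09 * 8 = 16.72 kJ/kg
Total per kg = 16.72 + 334 = 350.72 kJ/kg
Q = m * total = 1.8 * 350.72
Q = 631.3 kJ

631.3


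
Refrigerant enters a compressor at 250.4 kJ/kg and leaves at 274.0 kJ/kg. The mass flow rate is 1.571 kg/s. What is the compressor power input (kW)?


dh = 274.0 - 250.4 = 23.6 kJ/kg
W = m_dot * dh = 1.571 * 23.6 = 37.08 kW

37.08


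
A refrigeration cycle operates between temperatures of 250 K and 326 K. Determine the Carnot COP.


dT = 326 - 250 = 76 K
COP_carnot = T_cold / dT = 250 / 76
COP_carnot = 3.289

3.289


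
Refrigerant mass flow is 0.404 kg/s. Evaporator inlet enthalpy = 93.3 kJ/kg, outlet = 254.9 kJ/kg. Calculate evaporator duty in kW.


dh = 254.9 - 93.3 = 161.6 kJ/kg
Q_evap = m_dot * dh = 0.404 * 161.6
Q_evap = 65.29 kW

65.29


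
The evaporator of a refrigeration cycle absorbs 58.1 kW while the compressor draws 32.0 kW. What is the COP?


COP = Q_evap / W
COP = 58.1 / 32.0
COP = 1.816

1.816


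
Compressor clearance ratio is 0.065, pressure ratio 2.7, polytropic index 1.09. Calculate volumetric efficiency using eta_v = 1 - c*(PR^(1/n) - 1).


PR^(1/n) = 2.7^(1/1.09) = 2.4874054
eta_v = 1 - 0.065 * (2.4874054 - 1)
eta_v = 0.9033

0.9033


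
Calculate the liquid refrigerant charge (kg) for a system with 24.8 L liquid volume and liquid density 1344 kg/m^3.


Charge = V * rho / 1000
Charge = 24.8 * 1344 / 1000
Charge = 33.33 kg

33.33


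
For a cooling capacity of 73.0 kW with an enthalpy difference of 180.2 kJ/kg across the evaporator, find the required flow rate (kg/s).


m_dot = Q / dh
m_dot = 73.0 / 180.2
m_dot = 0.4051 kg/s

0.4051


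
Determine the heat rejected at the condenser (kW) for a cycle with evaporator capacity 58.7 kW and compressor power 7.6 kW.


Q_cond = Q_evap + W
Q_cond = 58.7 + 7.6
Q_cond = 66.3 kW

66.3


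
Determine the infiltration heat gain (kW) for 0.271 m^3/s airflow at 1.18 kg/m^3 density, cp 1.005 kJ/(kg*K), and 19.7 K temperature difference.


Q = V_dot * rho * cp * dT
Q = 0.271 * 1.18 * 1.005 * 19.7
Q = 6.331 kW

6.331


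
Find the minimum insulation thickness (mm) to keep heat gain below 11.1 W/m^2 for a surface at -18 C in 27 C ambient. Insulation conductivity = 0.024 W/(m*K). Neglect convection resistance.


dT = 27 - (-18) = 45 K
thickness = k * dT / q_max * 1000
thickness = 0.024 * 45 / 11.1 * 1000
thickness = 97.3 mm

97.3


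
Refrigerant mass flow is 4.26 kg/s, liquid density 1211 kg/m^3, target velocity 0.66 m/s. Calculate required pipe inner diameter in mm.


A = m_dot / (rho * v) = 4.26 / (1211 * 0.66) = 0.005329930185 m^2
d = sqrt(4*A/pi) * 1000
d = 82.4 mm

82.4


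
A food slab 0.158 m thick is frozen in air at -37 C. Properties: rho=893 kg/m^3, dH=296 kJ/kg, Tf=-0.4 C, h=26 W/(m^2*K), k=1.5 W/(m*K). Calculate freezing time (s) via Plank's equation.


dT = -0.4 - (-37) = 36.6 K
term1 = a/(2h) = 0.158/(2*26) = 0.003038461538
term2 = a^2/(8k) = 0.158^2/(8*1.5) = 0.002080333333
t = rho*dH*1000/dT * (term1 + term2)
t = 893*296*1000/36.6 * (0.003038461538 + 0.002080333333)
t = 36968 s

36968


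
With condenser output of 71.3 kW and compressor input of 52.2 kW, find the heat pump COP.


COP_hp = Q_cond / W
COP_hp = 71.3 / 52.2
COP_hp = 1.366

1.366


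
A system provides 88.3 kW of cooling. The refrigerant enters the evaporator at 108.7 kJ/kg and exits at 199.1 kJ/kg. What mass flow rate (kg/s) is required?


dh = 199.1 - 108.7 = 90.4 kJ/kg
m_dot = Q / dh = 88.3 / 90.4 = 0.9768 kg/s

0.9768


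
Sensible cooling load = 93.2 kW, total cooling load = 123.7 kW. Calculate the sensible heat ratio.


SHR = Q_sensible / Q_total
SHR = 93.2 / 123.7
SHR = 0.753

0.753


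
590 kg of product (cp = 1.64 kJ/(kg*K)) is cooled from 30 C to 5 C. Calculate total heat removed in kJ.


dT = 30 - (5) = 25 K
Q = m * cp * dT = 590 * 1.64 * 25
Q = 24190 kJ

24190


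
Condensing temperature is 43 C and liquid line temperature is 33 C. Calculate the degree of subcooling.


Subcooling = T_cond - T_liquid
Subcooling = 43 - 33
Subcooling = 10 K

10


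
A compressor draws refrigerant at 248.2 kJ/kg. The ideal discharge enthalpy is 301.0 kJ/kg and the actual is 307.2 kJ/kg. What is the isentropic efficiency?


dh_ideal = 301.0 - 248.2 = 52.8 kJ/kg
dh_actual = 307.2 - 248.2 = 59.0 kJ/kg
eta_s = dh_ideal / dh_actual = 52.8 / 59.0
eta_s = 0.8949

0.8949


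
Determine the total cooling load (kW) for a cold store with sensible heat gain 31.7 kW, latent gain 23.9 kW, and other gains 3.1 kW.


Q_total = Q_s + Q_l + Q_misc
Q_total = 31.7 + 23.9 + 3.1
Q_total = 58.7 kW

58.7


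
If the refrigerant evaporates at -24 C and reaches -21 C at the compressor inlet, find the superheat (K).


Superheat = T_suction - T_evap
Superheat = -21 - (-24)
Superheat = 3 K

3


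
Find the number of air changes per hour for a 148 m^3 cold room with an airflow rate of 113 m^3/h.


ACH = flow / volume
ACH = 113 / 148
ACH = 0.764

0.764


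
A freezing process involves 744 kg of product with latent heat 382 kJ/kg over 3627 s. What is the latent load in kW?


Q_lat = m * h_fg / t
Q_lat = 744 * 382 / 3627
Q_lat = 78.36 kW

78.36


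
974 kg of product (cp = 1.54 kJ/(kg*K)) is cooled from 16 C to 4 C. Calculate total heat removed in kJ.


dT = 16 - (4) = 12 K
Q = m * cp * dT = 974 * 1.54 * 12
Q = 18000 kJ

18000


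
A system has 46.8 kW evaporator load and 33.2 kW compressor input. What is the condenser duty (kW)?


Q_cond = Q_evap + W
Q_cond = 46.8 + 33.2
Q_cond = 80.0 kW

80.0


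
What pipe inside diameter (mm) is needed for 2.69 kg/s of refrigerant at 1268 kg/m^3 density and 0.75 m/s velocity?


A = m_dot / (rho * v) = 2.69 / (1268 * 0.75) = 0.002828601472 m^2
d = sqrt(4*A/pi) * 1000
d = 60.0 mm

60.0


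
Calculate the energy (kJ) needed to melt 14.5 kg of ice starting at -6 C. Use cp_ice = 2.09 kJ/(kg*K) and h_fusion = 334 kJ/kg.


Sensible heat = cp * dT = 2.09 * 6 = 12.54 kJ/kg
Total per kg = 12.54 + 334 = 346.54 kJ/kg
Q = m * total = 14.5 * 346.54
Q = 5024.8 kJ

5024.8


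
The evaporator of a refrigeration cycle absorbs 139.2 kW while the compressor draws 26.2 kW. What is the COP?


COP = Q_evap / W
COP = 139.2 / 26.2
COP = 5.313

5.313


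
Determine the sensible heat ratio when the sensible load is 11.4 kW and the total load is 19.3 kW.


SHR = Q_sensible / Q_total
SHR = 11.4 / 19.3
SHR = 0.591

0.591


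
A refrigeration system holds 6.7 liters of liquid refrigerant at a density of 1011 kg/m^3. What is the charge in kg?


Charge = V * rho / 1000
Charge = 6.7 * 1011 / 1000
Charge = 6.77 kg

6.77


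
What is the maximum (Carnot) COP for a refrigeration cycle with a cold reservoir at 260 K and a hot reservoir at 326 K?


dT = 326 - 260 = 66 K
COP_carnot = T_cold / dT = 260 / 66
COP_carnot = 3.939

3.939


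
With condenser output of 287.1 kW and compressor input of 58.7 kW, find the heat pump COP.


COP_hp = Q_cond / W
COP_hp = 287.1 / 58.7
COP_hp = 4.891

4.891


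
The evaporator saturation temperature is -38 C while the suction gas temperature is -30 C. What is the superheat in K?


Superheat = T_suction - T_evap
Superheat = -30 - (-38)
Superheat = 8 K

8


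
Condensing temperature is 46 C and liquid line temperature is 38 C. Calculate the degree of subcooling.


Subcooling = T_cond - T_liquid
Subcooling = 46 - 38
Subcooling = 8 K

8


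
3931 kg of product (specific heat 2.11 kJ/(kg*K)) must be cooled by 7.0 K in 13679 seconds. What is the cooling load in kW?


Q = m * cp * dT / t
Q = 3931 * 2.11 * 7.0 / 13679
Q = 4.245 kW

4.245


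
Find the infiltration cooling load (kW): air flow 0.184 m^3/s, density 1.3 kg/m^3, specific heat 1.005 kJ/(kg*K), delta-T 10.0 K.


Q = V_dot * rho * cp * dT
Q = 0.184 * 1.3 * 1.005 * 10.0
Q = 2.404 kW

2.404


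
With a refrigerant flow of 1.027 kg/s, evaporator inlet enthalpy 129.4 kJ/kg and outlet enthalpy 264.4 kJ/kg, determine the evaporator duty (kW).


dh = 264.4 - 129.4 = 135.0 kJ/kg
Q_evap = m_dot * dh = 1.027 * 135.0
Q_evap = 138.65 kW

138.65


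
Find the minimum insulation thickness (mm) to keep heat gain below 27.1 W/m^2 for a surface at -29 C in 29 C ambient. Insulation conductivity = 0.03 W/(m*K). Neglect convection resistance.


dT = 29 - (-29) = 58 K
thickness = k * dT / q_max * 1000
thickness = 0.03 * 58 / 27.1 * 1000
thickness = 64.2 mm

64.2


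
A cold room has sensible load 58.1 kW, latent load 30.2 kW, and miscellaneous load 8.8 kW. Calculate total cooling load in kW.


Q_total = Q_s + Q_l + Q_misc
Q_total = 58.1 + 30.2 + 8.8
Q_total = 97.1 kW

97.1


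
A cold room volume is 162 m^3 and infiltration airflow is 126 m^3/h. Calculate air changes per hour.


ACH = flow / volume
ACH = 126 / 162
ACH = 0.778

0.778


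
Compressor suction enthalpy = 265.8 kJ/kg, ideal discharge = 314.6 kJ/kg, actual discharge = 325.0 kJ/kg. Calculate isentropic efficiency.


dh_ideal = 314.6 - 265.8 = 48.8 kJ/kg
dh_actual = 325.0 - 265.8 = 59.2 kJ/kg
eta_s = dh_ideal / dh_actual = 48.8 / 59.2
eta_s = 0.8243

0.8243


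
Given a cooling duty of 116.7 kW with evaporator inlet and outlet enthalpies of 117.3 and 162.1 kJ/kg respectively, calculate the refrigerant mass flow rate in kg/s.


dh = 162.1 - 117.3 = 44.8 kJ/kg
m_dot = Q / dh = 116.7 / 44.8 = 2.6049 kg/s

2.6049


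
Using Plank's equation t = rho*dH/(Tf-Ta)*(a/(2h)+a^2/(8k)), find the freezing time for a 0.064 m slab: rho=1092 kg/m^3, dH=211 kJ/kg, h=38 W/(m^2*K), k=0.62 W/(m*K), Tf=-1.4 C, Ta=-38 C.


dT = -1.4 - (-38) = 36.6 K
term1 = a/(2h) = 0.064/(2*38) = 0.0008421052632
term2 = a^2/(8k) = 0.064^2/(8*0.62) = 0.0008258064516
t = rho*dH*1000/dT * (term1 + term2)
t = 1092*211*1000/36.6 * (0.0008421052632 + 0.0008258064516)
t = 10500 s

10500


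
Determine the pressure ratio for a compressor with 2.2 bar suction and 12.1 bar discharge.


PR = P_high / P_low
PR = 12.1 / 2.2
PR = 5.5

5.5


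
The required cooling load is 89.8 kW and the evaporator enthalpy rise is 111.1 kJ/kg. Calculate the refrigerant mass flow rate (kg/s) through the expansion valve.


m_dot = Q / dh
m_dot = 89.8 / 111.1
m_dot = 0.8083 kg/s

0.8083


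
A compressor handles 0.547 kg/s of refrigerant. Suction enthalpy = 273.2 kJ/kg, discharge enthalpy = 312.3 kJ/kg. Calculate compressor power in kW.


dh = 312.3 - 273.2 = 39.1 kJ/kg
W = m_dot * dh = 0.547 * 39.1 = 21.39 kW

21.39


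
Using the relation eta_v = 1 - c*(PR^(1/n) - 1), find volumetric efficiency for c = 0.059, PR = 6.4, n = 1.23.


PR^(1/n) = 6.4^(1/1.23) = 4.52304463
eta_v = 1 - 0.059 * (4.52304463 - 1)
eta_v = 0.7921

0.7921


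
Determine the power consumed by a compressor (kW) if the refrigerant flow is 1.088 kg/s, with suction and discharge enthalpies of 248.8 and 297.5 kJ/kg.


dh = 297.5 - 248.8 = 48.7 kJ/kg
W = m_dot * dh = 1.088 * 48.7 = 52.99 kW

52.99


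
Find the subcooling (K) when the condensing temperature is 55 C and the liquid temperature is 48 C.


Subcooling = T_cond - T_liquid
Subcooling = 55 - 48
Subcooling = 7 K

7


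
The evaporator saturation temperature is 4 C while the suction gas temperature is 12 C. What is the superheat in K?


Superheat = T_suction - T_evap
Superheat = 12 - (4)
Superheat = 8 K

8


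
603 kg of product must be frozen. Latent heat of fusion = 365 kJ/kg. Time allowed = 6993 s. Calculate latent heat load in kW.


Q_lat = m * h_fg / t
Q_lat = 603 * 365 / 6993
Q_lat = 31.47 kW

31.47


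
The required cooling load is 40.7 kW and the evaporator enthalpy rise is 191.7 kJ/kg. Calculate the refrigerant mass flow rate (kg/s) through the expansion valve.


m_dot = Q / dh
m_dot = 40.7 / 191.7
m_dot = 0.2123 kg/s

0.2123


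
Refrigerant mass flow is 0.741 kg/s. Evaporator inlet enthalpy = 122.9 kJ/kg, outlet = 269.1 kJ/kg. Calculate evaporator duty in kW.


dh = 269.1 - 122.9 = 146.2 kJ/kg
Q_evap = m_dot * dh = 0.741 * 146.2
Q_evap = 108.33 kW

108.33


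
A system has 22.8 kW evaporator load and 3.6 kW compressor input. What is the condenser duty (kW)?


Q_cond = Q_evap + W
Q_cond = 22.8 + 3.6
Q_cond = 26.4 kW

26.4


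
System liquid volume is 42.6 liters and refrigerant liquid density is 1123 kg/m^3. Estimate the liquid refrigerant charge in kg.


Charge = V * rho / 1000
Charge = 42.6 * 1123 / 1000
Charge = 47.84 kg

47.84


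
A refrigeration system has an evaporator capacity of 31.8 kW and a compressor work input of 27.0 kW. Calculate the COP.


COP = Q_evap / W
COP = 31.8 / 27.0
COP = 1.178

1.178


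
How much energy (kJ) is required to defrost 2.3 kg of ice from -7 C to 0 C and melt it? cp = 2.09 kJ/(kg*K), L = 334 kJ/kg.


Sensible heat = cp * dT = 2.09 * 7 = 14.63 kJ/kg
Total per kg = 14.63 + 334 = 348.63 kJ/kg
Q = m * total = 2.3 * 348.63
Q = 801.8 kJ

801.8


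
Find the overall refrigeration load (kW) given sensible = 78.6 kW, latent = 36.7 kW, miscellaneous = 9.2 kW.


Q_total = Q_s + Q_l + Q_misc
Q_total = 78.6 + 36.7 + 9.2
Q_total = 124.5 kW

124.5


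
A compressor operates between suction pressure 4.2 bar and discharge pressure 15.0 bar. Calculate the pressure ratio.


PR = P_high / P_low
PR = 15.0 / 4.2
PR = 3.571

3.571


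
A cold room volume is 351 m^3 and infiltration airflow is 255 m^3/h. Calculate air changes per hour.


ACH = flow / volume
ACH = 255 / 351
ACH = 0.726

0.726


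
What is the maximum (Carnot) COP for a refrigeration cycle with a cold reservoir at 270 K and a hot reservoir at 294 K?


dT = 294 - 270 = 24 K
COP_carnot = T_cold / dT = 270 / 24
COP_carnot = 11.25

11.25


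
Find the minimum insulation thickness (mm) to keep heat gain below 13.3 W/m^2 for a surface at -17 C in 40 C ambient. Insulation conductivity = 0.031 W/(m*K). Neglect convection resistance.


dT = 40 - (-17) = 57 K
thickness = k * dT / q_max * 1000
thickness = 0.031 * 57 / 13.3 * 1000
thickness = 132.9 mm

132.9


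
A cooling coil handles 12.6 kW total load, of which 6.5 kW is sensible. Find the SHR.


SHR = Q_sensible / Q_total
SHR = 6.5 / 12.6
SHR = 0.516

0.516


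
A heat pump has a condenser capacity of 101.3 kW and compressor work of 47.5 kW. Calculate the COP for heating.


COP_hp = Q_cond / W
COP_hp = 101.3 / 47.5
COP_hp = 2.133

2.133


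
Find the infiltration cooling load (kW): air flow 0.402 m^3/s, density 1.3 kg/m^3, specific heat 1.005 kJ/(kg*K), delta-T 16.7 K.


Q = V_dot * rho * cp * dT
Q = 0.402 * 1.3 * 1.005 * 16.7
Q = 8.771 kW

8.771


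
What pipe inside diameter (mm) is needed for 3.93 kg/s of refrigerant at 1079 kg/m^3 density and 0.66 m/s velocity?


A = m_dot / (rho * v) = 3.93 / (1079 * 0.66) = 0.005518577808 m^2
d = sqrt(4*A/pi) * 1000
d = 83.8 mm

83.8


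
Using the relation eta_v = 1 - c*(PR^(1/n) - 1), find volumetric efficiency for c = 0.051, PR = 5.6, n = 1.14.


PR^(1/n) = 5.6^(1/1.14) = 4.53216056
eta_v = 1 - 0.051 * (4.53216056 - 1)
eta_v = 0.8199

0.8199


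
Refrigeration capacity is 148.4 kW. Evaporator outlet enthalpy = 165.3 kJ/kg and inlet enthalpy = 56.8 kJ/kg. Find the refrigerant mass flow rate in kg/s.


dh = 165.3 - 56.8 = 108.5 kJ/kg
m_dot = Q / dh = 148.4 / 108.5 = 1.3677 kg/s

1.3677


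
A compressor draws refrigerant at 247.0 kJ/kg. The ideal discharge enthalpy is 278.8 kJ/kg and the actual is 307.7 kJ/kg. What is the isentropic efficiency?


dh_ideal = 278.8 - 247.0 = 31.8 kJ/kg
dh_actual = 307.7 - 247.0 = 60.7 kJ/kg
eta_s = dh_ideal / dh_actual = 31.8 / 60.7
eta_s = 0.5239

0.5239


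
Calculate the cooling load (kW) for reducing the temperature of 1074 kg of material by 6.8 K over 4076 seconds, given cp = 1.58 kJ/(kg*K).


Q = m * cp * dT / t
Q = 1074 * 1.58 * 6.8 / 4076
Q = 2.831 kW

2.831


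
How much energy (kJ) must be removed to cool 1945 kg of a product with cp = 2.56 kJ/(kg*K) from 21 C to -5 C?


dT = 21 - (-5) = 26 K
Q = m * cp * dT = 1945 * 2.56 * 26
Q = 129459 kJ

129459


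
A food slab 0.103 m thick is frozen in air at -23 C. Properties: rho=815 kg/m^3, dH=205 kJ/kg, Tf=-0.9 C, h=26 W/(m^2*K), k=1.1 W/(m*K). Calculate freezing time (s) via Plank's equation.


dT = -0.9 - (-23) = 22.1 K
term1 = a/(2h) = 0.103/(2*26) = 0.001980769231
term2 = a^2/(8k) = 0.103^2/(8*1.1) = 0.001205568182
t = rho*dH*1000/dT * (term1 + term2)
t = 815*205*1000/22.1 * (0.001980769231 + 0.001205568182)
t = 24089 s

24089


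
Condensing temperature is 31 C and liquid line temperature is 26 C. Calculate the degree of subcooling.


Subcooling = T_cond - T_liquid
Subcooling = 31 - 26
Subcooling = 5 K

5


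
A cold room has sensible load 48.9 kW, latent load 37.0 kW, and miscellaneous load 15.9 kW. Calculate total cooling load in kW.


Q_total = Q_s + Q_l + Q_misc
Q_total = 48.9 + 37.0 + 15.9
Q_total = 101.8 kW

101.8


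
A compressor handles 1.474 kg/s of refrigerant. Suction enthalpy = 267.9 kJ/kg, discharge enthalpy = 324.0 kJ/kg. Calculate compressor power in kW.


dh = 324.0 - 267.9 = 56.1 kJ/kg
W = m_dot * dh = 1.474 * 56.1 = 82.69 kW

82.69


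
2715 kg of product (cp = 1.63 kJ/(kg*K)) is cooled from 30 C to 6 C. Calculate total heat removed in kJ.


dT = 30 - (6) = 24 K
Q = m * cp * dT = 2715 * 1.63 * 24
Q = 106211 kJ

106211


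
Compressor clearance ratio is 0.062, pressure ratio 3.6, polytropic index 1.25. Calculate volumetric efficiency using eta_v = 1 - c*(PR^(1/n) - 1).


PR^(1/n) = 3.6^(1/1.25) = 2.78639063
eta_v = 1 - 0.062 * (2.78639063 - 1)
eta_v = 0.8892

0.8892


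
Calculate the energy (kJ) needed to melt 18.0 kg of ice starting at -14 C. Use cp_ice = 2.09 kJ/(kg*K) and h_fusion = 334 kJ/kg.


Sensible heat = cp * dT = 2.09 * 14 = 29.26 kJ/kg
Total per kg = 29.26 + 334 = 363.26 kJ/kg
Q = m * total = 18.0 * 363.26
Q = 6538.7 kJ

6538.7


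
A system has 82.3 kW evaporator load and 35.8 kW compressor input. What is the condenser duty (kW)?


Q_cond = Q_evap + W
Q_cond = 82.3 + 35.8
Q_cond = 118.1 kW

118.1


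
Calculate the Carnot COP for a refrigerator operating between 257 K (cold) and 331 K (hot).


dT = 331 - 257 = 74 K
COP_carnot = T_cold / dT = 257 / 74
COP_carnot = 3.473

3.473


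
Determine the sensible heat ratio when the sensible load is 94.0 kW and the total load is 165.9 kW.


SHR = Q_sensible / Q_total
SHR = 94.0 / 165.9
SHR = 0.567

0.567


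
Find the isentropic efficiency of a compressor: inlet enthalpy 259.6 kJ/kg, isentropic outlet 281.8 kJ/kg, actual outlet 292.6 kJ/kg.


dh_ideal = 281.8 - 259.6 = 22.2 kJ/kg
dh_actual = 292.6 - 259.6 = 33.0 kJ/kg
eta_s = dh_ideal / dh_actual = 22.2 / 33.0
eta_s = 0.6727

0.6727


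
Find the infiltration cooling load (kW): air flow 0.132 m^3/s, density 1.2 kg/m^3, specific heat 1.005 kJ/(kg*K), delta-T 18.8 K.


Q = V_dot * rho * cp * dT
Q = 0.132 * 1.2 * 1.005 * 18.8
Q = 2.993 kW

2.993


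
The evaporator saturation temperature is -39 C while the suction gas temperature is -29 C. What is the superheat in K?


Superheat = T_suction - T_evap
Superheat = -29 - (-39)
Superheat = 10 K

10


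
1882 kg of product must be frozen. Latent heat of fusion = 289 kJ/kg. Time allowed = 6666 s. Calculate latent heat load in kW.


Q_lat = m * h_fg / t
Q_lat = 1882 * 289 / 6666
Q_lat = 81.59 kW

81.59


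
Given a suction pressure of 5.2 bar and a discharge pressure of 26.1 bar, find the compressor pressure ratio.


PR = P_high / P_low
PR = 26.1 / 5.2
PR = 5.019

5.019


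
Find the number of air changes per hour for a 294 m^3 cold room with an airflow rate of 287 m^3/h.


ACH = flow / volume
ACH = 287 / 294
ACH = 0.976

0.976


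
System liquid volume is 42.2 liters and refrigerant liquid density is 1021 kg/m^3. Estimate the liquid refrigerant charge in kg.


Charge = V * rho / 1000
Charge = 42.2 * 1021 / 1000
Charge = 43.09 kg

43.09


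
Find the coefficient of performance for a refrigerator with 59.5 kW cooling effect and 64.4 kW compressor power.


COP = Q_evap / W
COP = 59.5 / 64.4
COP = 0.924

0.924


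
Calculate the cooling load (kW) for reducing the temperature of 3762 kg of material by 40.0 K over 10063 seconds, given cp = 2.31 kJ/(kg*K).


Q = m * cp * dT / t
Q = 3762 * 2.31 * 40.0 / 10063
Q = 34.543 kW

34.543


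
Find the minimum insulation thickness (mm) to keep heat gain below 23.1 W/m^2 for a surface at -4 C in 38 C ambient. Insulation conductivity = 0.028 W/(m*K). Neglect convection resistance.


dT = 38 - (-4) = 42 K
thickness = k * dT / q_max * 1000
thickness = 0.028 * 42 / 23.1 * 1000
thickness = 50.9 mm

50.9


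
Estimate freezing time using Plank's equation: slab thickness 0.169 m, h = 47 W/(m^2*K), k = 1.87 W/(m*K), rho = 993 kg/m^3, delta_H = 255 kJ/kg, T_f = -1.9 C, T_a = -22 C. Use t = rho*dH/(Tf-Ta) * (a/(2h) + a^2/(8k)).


dT = -1.9 - (-22) = 20.1 K
term1 = a/(2h) = 0.169/(2*47) = 0.00179787234
term2 = a^2/(8k) = 0.169^2/(8*1.87) = 0.001909157754
t = rho*dH*1000/dT * (term1 + term2)
t = 993*255*1000/20.1 * (0.00179787234 + 0.001909157754)
t = 46700 s

46700


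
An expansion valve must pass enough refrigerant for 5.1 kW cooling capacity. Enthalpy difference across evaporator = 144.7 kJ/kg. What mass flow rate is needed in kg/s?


m_dot = Q / dh
m_dot = 5.1 / 144.7
m_dot = 0.0352 kg/s

0.0352


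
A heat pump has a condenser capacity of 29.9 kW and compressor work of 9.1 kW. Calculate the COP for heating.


COP_hp = Q_cond / W
COP_hp = 29.9 / 9.1
COP_hp = 3.286

3.286


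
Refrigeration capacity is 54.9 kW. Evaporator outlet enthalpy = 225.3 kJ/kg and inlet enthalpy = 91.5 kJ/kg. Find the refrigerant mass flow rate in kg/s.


dh = 225.3 - 91.5 = 133.8 kJ/kg
m_dot = Q / dh = 54.9 / 133.8 = 0.4103 kg/s

0.4103


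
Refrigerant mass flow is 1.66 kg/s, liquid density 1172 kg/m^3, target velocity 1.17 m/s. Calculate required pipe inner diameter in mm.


A = m_dot / (rho * v) = 1.66 / (1172 * 1.17) = 0.001210583122 m^2
d = sqrt(4*A/pi) * 1000
d = 39.3 mm

39.3


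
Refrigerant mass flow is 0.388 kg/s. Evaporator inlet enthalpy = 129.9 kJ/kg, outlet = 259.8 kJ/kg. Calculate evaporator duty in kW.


dh = 259.8 - 129.9 = 129.9 kJ/kg
Q_evap = m_dot * dh = 0.388 * 129.9
Q_evap = 50.4 kW

50.4


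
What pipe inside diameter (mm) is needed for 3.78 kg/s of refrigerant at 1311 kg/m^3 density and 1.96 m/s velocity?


A = m_dot / (rho * v) = 3.78 / (1311 * 1.96) = 0.001471068977 m^2
d = sqrt(4*A/pi) * 1000
d = 43.3 mm

43.3


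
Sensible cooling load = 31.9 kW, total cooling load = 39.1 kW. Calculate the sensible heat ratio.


SHR = Q_sensible / Q_total
SHR = 31.9 / 39.1
SHR = 0.816

0.816


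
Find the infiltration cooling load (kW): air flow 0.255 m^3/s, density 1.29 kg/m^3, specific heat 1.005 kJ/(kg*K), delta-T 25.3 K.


Q = V_dot * rho * cp * dT
Q = 0.255 * 1.29 * 1.005 * 25.3
Q = 8.364 kW

8.364


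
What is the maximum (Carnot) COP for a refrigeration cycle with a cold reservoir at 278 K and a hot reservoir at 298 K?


dT = 298 - 278 = 20 K
COP_carnot = T_cold / dT = 278 / 20
COP_carnot = 13.9

13.9


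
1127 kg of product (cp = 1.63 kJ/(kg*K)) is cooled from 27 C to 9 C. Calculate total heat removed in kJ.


dT = 27 - (9) = 18 K
Q = m * cp * dT = 1127 * 1.63 * 18
Q = 33066 kJ

33066


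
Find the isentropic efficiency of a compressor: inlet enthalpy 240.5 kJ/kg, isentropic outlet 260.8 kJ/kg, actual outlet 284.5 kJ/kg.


dh_ideal = 260.8 - 240.5 = 20.3 kJ/kg
dh_actual = 284.5 - 240.5 = 44.0 kJ/kg
eta_s = dh_ideal / dh_actual = 20.3 / 44.0
eta_s = 0.4614

0.4614


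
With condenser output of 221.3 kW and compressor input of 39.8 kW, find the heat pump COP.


COP_hp = Q_cond / W
COP_hp = 221.3 / 39.8
COP_hp = 5.56

5.56


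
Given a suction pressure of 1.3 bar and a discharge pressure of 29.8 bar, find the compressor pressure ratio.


PR = P_high / P_low
PR = 29.8 / 1.3
PR = 22.923

22.923


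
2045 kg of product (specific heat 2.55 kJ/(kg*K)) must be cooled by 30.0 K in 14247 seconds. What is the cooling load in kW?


Q = m * cp * dT / t
Q = 2045 * 2.55 * 30.0 / 14247
Q = 10.981 kW

10.981


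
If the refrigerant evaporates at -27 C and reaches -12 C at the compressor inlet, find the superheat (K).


Superheat = T_suction - T_evap
Superheat = -12 - (-27)
Superheat = 15 K

15


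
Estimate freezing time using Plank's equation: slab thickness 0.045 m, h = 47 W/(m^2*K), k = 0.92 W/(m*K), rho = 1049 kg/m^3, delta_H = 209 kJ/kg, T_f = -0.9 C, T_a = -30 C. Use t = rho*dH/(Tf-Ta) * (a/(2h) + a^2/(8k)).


dT = -0.9 - (-30) = 29.1 K
term1 = a/(2h) = 0.045/(2*47) = 0.0004787234043
term2 = a^2/(8k) = 0.045^2/(8*0.92) = 0.0002751358696
t = rho*dH*1000/dT * (term1 + term2)
t = 1049*209*1000/29.1 * (0.0004787234043 + 0.0002751358696)
t = 5680 s

5680


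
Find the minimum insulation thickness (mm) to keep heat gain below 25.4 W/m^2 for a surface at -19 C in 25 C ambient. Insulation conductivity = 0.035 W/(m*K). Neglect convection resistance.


dT = 25 - (-19) = 44 K
thickness = k * dT / q_max * 1000
thickness = 0.035 * 44 / 25.4 * 1000
thickness = 60.6 mm

60.6


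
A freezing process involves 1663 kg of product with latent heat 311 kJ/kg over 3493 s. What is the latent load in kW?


Q_lat = m * h_fg / t
Q_lat = 1663 * 311 / 3493
Q_lat = 148.07 kW

148.07


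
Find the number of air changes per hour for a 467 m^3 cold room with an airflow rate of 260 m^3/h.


ACH = flow / volume
ACH = 260 / 467
ACH = 0.557

0.557


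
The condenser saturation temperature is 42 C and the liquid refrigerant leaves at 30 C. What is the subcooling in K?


Subcooling = T_cond - T_liquid
Subcooling = 42 - 30
Subcooling = 12 K

12


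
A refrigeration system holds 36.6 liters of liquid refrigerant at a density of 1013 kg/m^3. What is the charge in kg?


Charge = V * rho / 1000
Charge = 36.6 * 1013 / 1000
Charge = 37.08 kg

37.08


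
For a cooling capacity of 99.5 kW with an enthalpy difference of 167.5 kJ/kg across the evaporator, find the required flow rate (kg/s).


m_dot = Q / dh
m_dot = 99.5 / 167.5
m_dot = 0.594 kg/s

0.594


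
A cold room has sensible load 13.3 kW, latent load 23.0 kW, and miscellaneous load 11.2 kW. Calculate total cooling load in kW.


Q_total = Q_s + Q_l + Q_misc
Q_total = 13.3 + 23.0 + 11.2
Q_total = 47.5 kW

47.5


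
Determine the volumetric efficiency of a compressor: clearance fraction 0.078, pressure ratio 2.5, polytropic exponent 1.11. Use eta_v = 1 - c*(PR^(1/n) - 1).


PR^(1/n) = 2.5^(1/1.11) = 2.28299264
eta_v = 1 - 0.078 * (2.28299264 - 1)
eta_v = 0.8999

0.8999


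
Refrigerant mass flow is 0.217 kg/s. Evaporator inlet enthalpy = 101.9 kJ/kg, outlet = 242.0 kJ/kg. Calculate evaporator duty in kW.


dh = 242.0 - 101.9 = 140.1 kJ/kg
Q_evap = m_dot * dh = 0.217 * 140.1
Q_evap = 30.4 kW

30.4


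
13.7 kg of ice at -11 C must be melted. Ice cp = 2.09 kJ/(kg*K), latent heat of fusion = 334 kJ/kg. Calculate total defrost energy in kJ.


Sensible heat = cp * dT = 2.09 * 11 = 22.99 kJ/kg
Total per kg = 22.99 + 334 = 356.99 kJ/kg
Q = m * total = 13.7 * 356.99
Q = 4890.8 kJ

4890.8


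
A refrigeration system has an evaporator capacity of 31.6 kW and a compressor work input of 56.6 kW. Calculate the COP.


COP = Q_evap / W
COP = 31.6 / 56.6
COP = 0.558

0.558


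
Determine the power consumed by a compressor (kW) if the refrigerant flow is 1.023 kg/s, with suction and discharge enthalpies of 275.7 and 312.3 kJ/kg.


dh = 312.3 - 275.7 = 36.6 kJ/kg
W = m_dot * dh = 1.023 * 36.6 = 37.44 kW

37.44


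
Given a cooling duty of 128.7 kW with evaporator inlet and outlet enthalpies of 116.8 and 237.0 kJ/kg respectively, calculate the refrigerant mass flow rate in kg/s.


dh = 237.0 - 116.8 = 120.2 kJ/kg
m_dot = Q / dh = 128.7 / 120.2 = 1.0707 kg/s

1.0707


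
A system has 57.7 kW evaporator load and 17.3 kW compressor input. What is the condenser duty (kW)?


Q_cond = Q_evap + W
Q_cond = 57.7 + 17.3
Q_cond = 75.0 kW

75.0


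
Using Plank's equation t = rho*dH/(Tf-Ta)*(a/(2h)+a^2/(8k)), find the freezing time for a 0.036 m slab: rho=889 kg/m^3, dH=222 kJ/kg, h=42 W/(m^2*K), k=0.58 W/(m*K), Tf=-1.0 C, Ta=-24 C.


dT = -1.0 - (-24) = 23.0 K
term1 = a/(2h) = 0.036/(2*42) = 0.0004285714286
term2 = a^2/(8k) = 0.036^2/(8*0.58) = 0.0002793103448
t = rho*dH*1000/dT * (term1 + term2)
t = 889*222*1000/23.0 * (0.0004285714286 + 0.0002793103448)
t = 6074 s

6074


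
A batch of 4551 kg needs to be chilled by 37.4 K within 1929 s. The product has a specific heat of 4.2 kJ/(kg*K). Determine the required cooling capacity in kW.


Q = m * cp * dT / t
Q = 4551 * 4.2 * 37.4 / 1929
Q = 370.592 kW

370.592


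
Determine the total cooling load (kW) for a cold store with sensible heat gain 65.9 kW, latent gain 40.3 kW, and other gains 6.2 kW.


Q_total = Q_s + Q_l + Q_misc
Q_total = 65.9 + 40.3 + 6.2
Q_total = 112.4 kW

112.4


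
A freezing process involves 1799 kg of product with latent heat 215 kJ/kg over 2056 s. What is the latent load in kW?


Q_lat = m * h_fg / t
Q_lat = 1799 * 215 / 2056
Q_lat = 188.13 kW

188.13


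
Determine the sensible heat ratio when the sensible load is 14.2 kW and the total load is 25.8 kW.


SHR = Q_sensible / Q_total
SHR = 14.2 / 25.8
SHR = 0.55

0.55


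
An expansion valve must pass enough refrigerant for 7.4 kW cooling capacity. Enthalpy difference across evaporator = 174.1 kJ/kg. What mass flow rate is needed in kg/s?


m_dot = Q / dh
m_dot = 7.4 / 174.1
m_dot = 0.0425 kg/s

0.0425


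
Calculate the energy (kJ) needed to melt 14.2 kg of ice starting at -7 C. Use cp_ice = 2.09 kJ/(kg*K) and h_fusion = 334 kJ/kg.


Sensible heat = cp * dT = 2.09 * 7 = 14.63 kJ/kg
Total per kg = 14.63 + 334 = 348.63 kJ/kg
Q = m * total = 14.2 * 348.63
Q = 4950.5 kJ

4950.5


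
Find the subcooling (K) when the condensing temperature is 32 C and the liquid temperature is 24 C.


Subcooling = T_cond - T_liquid
Subcooling = 32 - 24
Subcooling = 8 K

8


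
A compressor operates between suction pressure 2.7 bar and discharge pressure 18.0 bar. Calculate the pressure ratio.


PR = P_high / P_low
PR = 18.0 / 2.7
PR = 6.667

6.667


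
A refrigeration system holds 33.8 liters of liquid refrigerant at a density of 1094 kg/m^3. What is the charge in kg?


Charge = V * rho / 1000
Charge = 33.8 * 1094 / 1000
Charge = 36.98 kg

36.98


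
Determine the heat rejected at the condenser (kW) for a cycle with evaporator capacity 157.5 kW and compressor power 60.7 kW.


Q_cond = Q_evap + W
Q_cond = 157.5 + 60.7
Q_cond = 218.2 kW

218.2


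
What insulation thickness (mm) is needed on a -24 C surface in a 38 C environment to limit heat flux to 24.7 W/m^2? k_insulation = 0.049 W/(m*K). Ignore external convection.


dT = 38 - (-24) = 62 K
thickness = k * dT / q_max * 1000
thickness = 0.049 * 62 / 24.7 * 1000
thickness = 123.0 mm

123.0


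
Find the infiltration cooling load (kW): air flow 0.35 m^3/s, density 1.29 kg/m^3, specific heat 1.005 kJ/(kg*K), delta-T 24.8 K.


Q = V_dot * rho * cp * dT
Q = 0.35 * 1.29 * 1.005 * 24.8
Q = 11.253 kW

11.253


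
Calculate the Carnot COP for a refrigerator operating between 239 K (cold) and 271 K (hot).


dT = 271 - 239 = 32 K
COP_carnot = T_cold / dT = 239 / 32
COP_carnot = 7.469

7.469


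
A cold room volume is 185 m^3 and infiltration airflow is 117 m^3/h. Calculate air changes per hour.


ACH = flow / volume
ACH = 117 / 185
ACH = 0.632

0.632


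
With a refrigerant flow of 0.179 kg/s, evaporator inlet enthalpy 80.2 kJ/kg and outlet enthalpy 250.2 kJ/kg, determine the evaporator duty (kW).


dh = 250.2 - 80.2 = 170.0 kJ/kg
Q_evap = m_dot * dh = 0.179 * 170.0
Q_evap = 30.43 kW

30.43
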